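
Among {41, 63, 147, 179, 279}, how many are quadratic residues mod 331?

2

(41/331) = -1 → non-residue.
(63/331) = -1 → non-residue.
(147/331) = -1 → non-residue.
(179/331) = +1 → QR.
(279/331) = +1 → QR.
Total quadratic residues among the 5: 2.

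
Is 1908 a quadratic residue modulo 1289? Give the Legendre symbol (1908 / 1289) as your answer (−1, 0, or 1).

First reduce: 1908 ≡ 619 (mod 1289).
Reciprocity: 619 ≡ 3 and 1289 ≡ 1 (mod 4), so (619/1289) = +(1289/619).
Reduce top mod 619: now compute (51/619).
Reciprocity: 51 ≡ 3 and 619 ≡ 3 (mod 4), so (51/619) = −(619/51).
Reduce top mod 51: now compute (7/51).
Reciprocity: 7 ≡ 3 and 51 ≡ 3 (mod 4), so (7/51) = −(51/7).
Reduce top mod 7: now compute (2/7).
Pull out 2: since 7 ≡ 7 (mod 8), (2/7) = +1.
Reached (1/7) = 1. Collecting the sign flips along the way, the symbol is +1.

1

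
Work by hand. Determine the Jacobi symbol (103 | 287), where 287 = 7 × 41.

-1

Reciprocity: 103 ≡ 3 and 287 ≡ 3 (mod 4), so (103/287) = −(287/103).
Reduce top mod 103: now compute (81/103).
Reciprocity: 81 ≡ 1 and 103 ≡ 3 (mod 4), so (81/103) = +(103/81).
Reduce top mod 81: now compute (22/81).
Pull out 2: since 81 ≡ 1 (mod 8), (2/81) = +1.
Reciprocity: 11 ≡ 3 and 81 ≡ 1 (mod 4), so (11/81) = +(81/11).
Reduce top mod 11: now compute (4/11).
Pull out 2^2: since 11 ≡ 3 (mod 8), (2/11) = -1, so (2/11)^2 = +1.
Reached (1/11) = 1. Collecting the sign flips along the way, the symbol is -1.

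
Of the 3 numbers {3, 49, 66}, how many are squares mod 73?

2

(3/73) = +1 → QR.
(49/73) = +1 → QR.
(66/73) = -1 → non-residue.
Total quadratic residues among the 3: 2.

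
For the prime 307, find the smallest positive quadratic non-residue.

2

(2/307) = −1, so 2 is the smallest positive non-residue mod 307.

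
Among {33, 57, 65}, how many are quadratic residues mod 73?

2

(33/73) = -1 → non-residue.
(57/73) = +1 → QR.
(65/73) = +1 → QR.
Total quadratic residues among the 3: 2.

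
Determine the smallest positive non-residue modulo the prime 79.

3

(2/79) = +1, so 2 is a residue.
(3/79) = −1, so 3 is the smallest positive non-residue mod 79.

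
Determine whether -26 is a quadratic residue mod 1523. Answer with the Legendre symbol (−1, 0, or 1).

-1

First reduce: -26 ≡ 1497 (mod 1523).
Reciprocity: 1497 ≡ 1 and 1523 ≡ 3 (mod 4), so (1497/1523) = +(1523/1497).
Reduce top mod 1497: now compute (26/1497).
Pull out 2: since 1497 ≡ 1 (mod 8), (2/1497) = +1.
Reciprocity: 13 ≡ 1 and 1497 ≡ 1 (mod 4), so (13/1497) = +(1497/13).
Reduce top mod 13: now compute (2/13).
Pull out 2: since 13 ≡ 5 (mod 8), (2/13) = -1.
Reached (1/13) = 1. Collecting the sign flips along the way, the symbol is -1.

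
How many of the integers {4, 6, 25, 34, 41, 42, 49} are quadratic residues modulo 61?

(4/61) = +1 → QR.
(6/61) = -1 → non-residue.
(25/61) = +1 → QR.
(34/61) = +1 → QR.
(41/61) = +1 → QR.
(42/61) = +1 → QR.
(49/61) = +1 → QR.
Total quadratic residues among the 7: 6.

6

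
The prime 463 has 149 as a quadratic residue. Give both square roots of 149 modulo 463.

97, 366

Since 463 ≡ 3 (mod 4), a square root of 149 is 149^((463+1)/4) = 149^116 mod 463.
Repeated squaring: 149^2≡440, 149^4≡66, 149^8≡189, 149^16≡70, 149^32≡270, 149^64≡209 (mod 463).
149^116 = 149^(64+32+16+4) ≡ 97 (mod 463).
Check: 97² = 9409 ≡ 149 (mod 463). The two roots are 97 and 366.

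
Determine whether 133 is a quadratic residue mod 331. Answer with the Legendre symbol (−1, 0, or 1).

Euler's criterion: (133/331) ≡ 133^165 (mod 331).
133^2 ≡ 146 (mod 331)
133^4 ≡ 132 (mod 331)
133^8 ≡ 212 (mod 331)
133^16 ≡ 259 (mod 331)
133^32 ≡ 219 (mod 331)
133^64 ≡ 297 (mod 331)
133^128 ≡ 163 (mod 331)
133^165 = 133^(128+32+4+1) ≡ 330 (mod 331).
Result is 330 ≡ −1, so (133/331) = −1.

-1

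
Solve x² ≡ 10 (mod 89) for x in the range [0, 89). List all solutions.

30, 59

89 ≡ 1 (mod 4), so we find a root by search.
Trying successive values, 30² = 900 ≡ 10 (mod 89). The other root is 89 − 30 = 59.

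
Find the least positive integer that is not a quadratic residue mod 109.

2

(2/109) = −1, so 2 is the smallest positive non-residue mod 109.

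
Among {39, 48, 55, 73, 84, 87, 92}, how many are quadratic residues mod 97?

(39/97) = -1 → non-residue.
(48/97) = +1 → QR.
(55/97) = -1 → non-residue.
(73/97) = +1 → QR.
(84/97) = -1 → non-residue.
(87/97) = -1 → non-residue.
(92/97) = -1 → non-residue.
Total quadratic residues among the 7: 2.

2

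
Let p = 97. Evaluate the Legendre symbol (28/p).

Pull out 2^2: since 97 ≡ 1 (mod 8), (2/97) = +1, so (2/97)^2 = +1.
Reciprocity: 7 ≡ 3 and 97 ≡ 1 (mod 4), so (7/97) = +(97/7).
Reduce top mod 7: now compute (6/7).
Pull out 2: since 7 ≡ 7 (mod 8), (2/7) = +1.
Reciprocity: 3 ≡ 3 and 7 ≡ 3 (mod 4), so (3/7) = −(7/3).
Reduce top mod 3: now compute (1/3).
Reached (1/3) = 1. Collecting the sign flips along the way, the symbol is -1.

-1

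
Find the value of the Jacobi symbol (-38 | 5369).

1

First reduce: -38 ≡ 5331 (mod 5369).
Reciprocity: 5331 ≡ 3 and 5369 ≡ 1 (mod 4), so (5331/5369) = +(5369/5331).
Reduce top mod 5331: now compute (38/5331).
Pull out 2: since 5331 ≡ 3 (mod 8), (2/5331) = -1.
Reciprocity: 19 ≡ 3 and 5331 ≡ 3 (mod 4), so (19/5331) = −(5331/19).
Reduce top mod 19: now compute (11/19).
Reciprocity: 11 ≡ 3 and 19 ≡ 3 (mod 4), so (11/19) = −(19/11).
Reduce top mod 11: now compute (8/11).
Pull out 2^3: since 11 ≡ 3 (mod 8), (2/11) = -1, so (2/11)^3 = -1.
Reached (1/11) = 1. Collecting the sign flips along the way, the symbol is +1.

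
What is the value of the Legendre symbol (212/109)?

First reduce: 212 ≡ 103 (mod 109).
Reciprocity: 103 ≡ 3 and 109 ≡ 1 (mod 4), so (103/109) = +(109/103).
Reduce top mod 103: now compute (6/103).
Pull out 2: since 103 ≡ 7 (mod 8), (2/103) = +1.
Reciprocity: 3 ≡ 3 and 103 ≡ 3 (mod 4), so (3/103) = −(103/3).
Reduce top mod 3: now compute (1/3).
Reached (1/3) = 1. Collecting the sign flips along the way, the symbol is -1.

-1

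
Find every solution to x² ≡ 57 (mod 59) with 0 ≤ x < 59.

23, 36

Since 59 ≡ 3 (mod 4), a square root of 57 is 57^((59+1)/4) = 57^15 mod 59.
Repeated squaring: 57^2≡4, 57^4≡16, 57^8≡20 (mod 59).
57^15 = 57^(8+4+2+1) ≡ 36 (mod 59).
Check: 36² = 1296 ≡ 57 (mod 59). The two roots are 23 and 36.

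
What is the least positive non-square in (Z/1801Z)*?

11

(2/1801) = +1, so 2 is a residue.
(3/1801) = +1, so 3 is a residue.
(4/1801) = +1, so 4 is a residue.
(5/1801) = +1, so 5 is a residue.
(6/1801) = +1, so 6 is a residue.
(7/1801) = +1, so 7 is a residue.
(8/1801) = +1, so 8 is a residue.
(9/1801) = +1, so 9 is a residue.
(10/1801) = +1, so 10 is a residue.
(11/1801) = −1, so 11 is the smallest positive non-residue mod 1801.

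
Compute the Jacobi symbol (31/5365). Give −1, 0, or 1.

1

Reciprocity: 31 ≡ 3 and 5365 ≡ 1 (mod 4), so (31/5365) = +(5365/31).
Reduce top mod 31: now compute (2/31).
Pull out 2: since 31 ≡ 7 (mod 8), (2/31) = +1.
Reached (1/31) = 1. Collecting the sign flips along the way, the symbol is +1.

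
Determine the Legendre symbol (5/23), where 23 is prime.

-1

Euler's criterion: (5/23) ≡ 5^11 (mod 23).
5^2 ≡ 2 (mod 23)
5^4 ≡ 4 (mod 23)
5^8 ≡ 16 (mod 23)
5^11 = 5^(8+2+1) ≡ 22 (mod 23).
Result is 22 ≡ −1, so (5/23) = −1.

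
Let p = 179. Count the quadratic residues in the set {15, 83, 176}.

(15/179) = +1 → QR.
(83/179) = +1 → QR.
(176/179) = -1 → non-residue.
Total quadratic residues among the 3: 2.

2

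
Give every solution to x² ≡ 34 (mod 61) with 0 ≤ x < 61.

20, 41

61 ≡ 1 (mod 4), so we find a root by search.
Trying successive values, 20² = 400 ≡ 34 (mod 61). The other root is 61 − 20 = 41.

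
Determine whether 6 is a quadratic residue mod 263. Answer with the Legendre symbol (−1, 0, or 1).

1

Pull out 2: since 263 ≡ 7 (mod 8), (2/263) = +1.
Reciprocity: 3 ≡ 3 and 263 ≡ 3 (mod 4), so (3/263) = −(263/3).
Reduce top mod 3: now compute (2/3).
Pull out 2: since 3 ≡ 3 (mod 8), (2/3) = -1.
Reached (1/3) = 1. Collecting the sign flips along the way, the symbol is +1.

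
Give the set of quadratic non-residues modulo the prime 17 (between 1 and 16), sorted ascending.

Square k = 1,…,8 (k and 17−k give the same square):
1²=1, 2²=4, 3²=9, 4²=16, 5²≡8, 6²≡2, 7²≡15, 8²≡13 (mod 17).
The residues are {1, 2, 4, 8, 9, 13, 15, 16}; the non-residues are the remaining 8 nonzero classes.

3 5 6 7 10 11 12 14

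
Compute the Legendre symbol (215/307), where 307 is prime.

Reciprocity: 215 ≡ 3 and 307 ≡ 3 (mod 4), so (215/307) = −(307/215).
Reduce top mod 215: now compute (92/215).
Pull out 2^2: since 215 ≡ 7 (mod 8), (2/215) = +1, so (2/215)^2 = +1.
Reciprocity: 23 ≡ 3 and 215 ≡ 3 (mod 4), so (23/215) = −(215/23).
Reduce top mod 23: now compute (8/23).
Pull out 2^3: since 23 ≡ 7 (mod 8), (2/23) = +1, so (2/23)^3 = +1.
Reached (1/23) = 1. Collecting the sign flips along the way, the symbol is +1.

1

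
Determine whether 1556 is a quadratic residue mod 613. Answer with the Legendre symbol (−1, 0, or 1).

First reduce: 1556 ≡ 330 (mod 613).
Pull out 2: since 613 ≡ 5 (mod 8), (2/613) = -1.
Reciprocity: 165 ≡ 1 and 613 ≡ 1 (mod 4), so (165/613) = +(613/165).
Reduce top mod 165: now compute (118/165).
Pull out 2: since 165 ≡ 5 (mod 8), (2/165) = -1.
Reciprocity: 59 ≡ 3 and 165 ≡ 1 (mod 4), so (59/165) = +(165/59).
Reduce top mod 59: now compute (47/59).
Reciprocity: 47 ≡ 3 and 59 ≡ 3 (mod 4), so (47/59) = −(59/47).
Reduce top mod 47: now compute (12/47).
Pull out 2^2: since 47 ≡ 7 (mod 8), (2/47) = +1, so (2/47)^2 = +1.
Reciprocity: 3 ≡ 3 and 47 ≡ 3 (mod 4), so (3/47) = −(47/3).
Reduce top mod 3: now compute (2/3).
Pull out 2: since 3 ≡ 3 (mod 8), (2/3) = -1.
Reached (1/3) = 1. Collecting the sign flips along the way, the symbol is -1.

-1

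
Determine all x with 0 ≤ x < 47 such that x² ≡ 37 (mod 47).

Since 47 ≡ 3 (mod 4), a square root of 37 is 37^((47+1)/4) = 37^12 mod 47.
Repeated squaring: 37^2≡6, 37^4≡36, 37^8≡27 (mod 47).
37^12 = 37^(8+4) ≡ 32 (mod 47).
Check: 32² = 1024 ≡ 37 (mod 47). The two roots are 15 and 32.

15, 32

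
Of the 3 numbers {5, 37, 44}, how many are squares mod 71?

(5/71) = +1 → QR.
(37/71) = +1 → QR.
(44/71) = -1 → non-residue.
Total quadratic residues among the 3: 2.

2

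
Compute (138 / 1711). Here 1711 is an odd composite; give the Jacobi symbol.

Pull out 2: since 1711 ≡ 7 (mod 8), (2/1711) = +1.
Reciprocity: 69 ≡ 1 and 1711 ≡ 3 (mod 4), so (69/1711) = +(1711/69).
Reduce top mod 69: now compute (55/69).
Reciprocity: 55 ≡ 3 and 69 ≡ 1 (mod 4), so (55/69) = +(69/55).
Reduce top mod 55: now compute (14/55).
Pull out 2: since 55 ≡ 7 (mod 8), (2/55) = +1.
Reciprocity: 7 ≡ 3 and 55 ≡ 3 (mod 4), so (7/55) = −(55/7).
Reduce top mod 7: now compute (6/7).
Pull out 2: since 7 ≡ 7 (mod 8), (2/7) = +1.
Reciprocity: 3 ≡ 3 and 7 ≡ 3 (mod 4), so (3/7) = −(7/3).
Reduce top mod 3: now compute (1/3).
Reached (1/3) = 1. Collecting the sign flips along the way, the symbol is +1.

1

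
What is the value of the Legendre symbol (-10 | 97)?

-1

First reduce: -10 ≡ 87 (mod 97).
Reciprocity: 87 ≡ 3 and 97 ≡ 1 (mod 4), so (87/97) = +(97/87).
Reduce top mod 87: now compute (10/87).
Pull out 2: since 87 ≡ 7 (mod 8), (2/87) = +1.
Reciprocity: 5 ≡ 1 and 87 ≡ 3 (mod 4), so (5/87) = +(87/5).
Reduce top mod 5: now compute (2/5).
Pull out 2: since 5 ≡ 5 (mod 8), (2/5) = -1.
Reached (1/5) = 1. Collecting the sign flips along the way, the symbol is -1.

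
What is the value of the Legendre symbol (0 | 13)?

Top reduces to 0: gcd > 1, so the symbol is 0.

0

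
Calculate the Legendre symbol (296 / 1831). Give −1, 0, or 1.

-1

Pull out 2^3: since 1831 ≡ 7 (mod 8), (2/1831) = +1, so (2/1831)^3 = +1.
Reciprocity: 37 ≡ 1 and 1831 ≡ 3 (mod 4), so (37/1831) = +(1831/37).
Reduce top mod 37: now compute (18/37).
Pull out 2: since 37 ≡ 5 (mod 8), (2/37) = -1.
Reciprocity: 9 ≡ 1 and 37 ≡ 1 (mod 4), so (9/37) = +(37/9).
Reduce top mod 9: now compute (1/9).
Reached (1/9) = 1. Collecting the sign flips along the way, the symbol is -1.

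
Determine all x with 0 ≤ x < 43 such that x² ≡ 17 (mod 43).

19, 24

Since 43 ≡ 3 (mod 4), a square root of 17 is 17^((43+1)/4) = 17^11 mod 43.
Repeated squaring: 17^2≡31, 17^4≡15, 17^8≡10 (mod 43).
17^11 = 17^(8+2+1) ≡ 24 (mod 43).
Check: 24² = 576 ≡ 17 (mod 43). The two roots are 19 and 24.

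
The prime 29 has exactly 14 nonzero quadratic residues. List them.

Square k = 1,…,14 (k and 29−k give the same square):
1²=1, 2²=4, 3²=9, 4²=16, 5²=25, 6²≡7, 7²≡20, 8²≡6, 9²≡23, 10²≡13, 11²≡5, 12²≡28, 13²≡24, 14²≡22 (mod 29).
So the quadratic residues mod 29 are {1, 4, 5, 6, 7, 9, 13, 16, 20, 22, 23, 24, 25, 28}.

1,4,5,6,7,9,13,16,20,22,23,24,25,28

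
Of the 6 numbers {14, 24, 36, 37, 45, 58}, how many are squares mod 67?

(14/67) = +1 → QR.
(24/67) = +1 → QR.
(36/67) = +1 → QR.
(37/67) = +1 → QR.
(45/67) = -1 → non-residue.
(58/67) = -1 → non-residue.
Total quadratic residues among the 6: 4.

4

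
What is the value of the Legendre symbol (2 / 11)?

-1

Pull out 2: since 11 ≡ 3 (mod 8), (2/11) = -1.
Reached (1/11) = 1. Collecting the sign flips along the way, the symbol is -1.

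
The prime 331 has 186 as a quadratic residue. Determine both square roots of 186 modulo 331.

Since 331 ≡ 3 (mod 4), a square root of 186 is 186^((331+1)/4) = 186^83 mod 331.
Repeated squaring: 186^2≡172, 186^4≡125, 186^8≡68, 186^16≡321, 186^32≡100, 186^64≡70 (mod 331).
186^83 = 186^(64+16+2+1) ≡ 67 (mod 331).
Check: 67² = 4489 ≡ 186 (mod 331). The two roots are 67 and 264.

67, 264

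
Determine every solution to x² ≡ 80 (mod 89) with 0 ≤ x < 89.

89 ≡ 1 (mod 4), so we find a root by search.
Trying successive values, 13² = 169 ≡ 80 (mod 89). The other root is 89 − 13 = 76.

13, 76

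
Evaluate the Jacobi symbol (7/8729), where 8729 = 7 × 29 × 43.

Reciprocity: 7 ≡ 3 and 8729 ≡ 1 (mod 4), so (7/8729) = +(8729/7).
Reduce top mod 7: now compute (0/7).
Top reduces to 0: gcd > 1, so the symbol is 0.

0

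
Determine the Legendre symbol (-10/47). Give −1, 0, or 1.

1

Euler's criterion: (-10/47) ≡ 37^23 (mod 47).
37^2 ≡ 6 (mod 47)
37^4 ≡ 36 (mod 47)
37^8 ≡ 27 (mod 47)
37^16 ≡ 24 (mod 47)
37^23 = 37^(16+4+2+1) ≡ 1 (mod 47).
Result is 1, so (-10/47) = 1.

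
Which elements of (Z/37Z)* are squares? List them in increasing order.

1,3,4,7,9,10,11,12,16,21,25,26,27,28,30,33,34,36

Square k = 1,…,18 (k and 37−k give the same square):
1²=1, 2²=4, 3²=9, 4²=16, 5²=25, 6²=36, 7²≡12, 8²≡27, 9²≡7, 10²≡26, 11²≡10, 12²≡33, 13²≡21, 14²≡11, 15²≡3, 16²≡34, 17²≡30, 18²≡28 (mod 37).
So the quadratic residues mod 37 are {1, 3, 4, 7, 9, 10, 11, 12, 16, 21, 25, 26, 27, 28, 30, 33, 34, 36}.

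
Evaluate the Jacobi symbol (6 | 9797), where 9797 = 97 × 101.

1

Pull out 2: since 9797 ≡ 5 (mod 8), (2/9797) = -1.
Reciprocity: 3 ≡ 3 and 9797 ≡ 1 (mod 4), so (3/9797) = +(9797/3).
Reduce top mod 3: now compute (2/3).
Pull out 2: since 3 ≡ 3 (mod 8), (2/3) = -1.
Reached (1/3) = 1. Collecting the sign flips along the way, the symbol is +1.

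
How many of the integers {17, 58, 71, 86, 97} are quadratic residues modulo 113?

(17/113) = -1 → non-residue.
(58/113) = -1 → non-residue.
(71/113) = -1 → non-residue.
(86/113) = -1 → non-residue.
(97/113) = +1 → QR.
Total quadratic residues among the 5: 1.

1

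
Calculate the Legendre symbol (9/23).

1

Euler's criterion: (9/23) ≡ 9^11 (mod 23).
9^2 ≡ 12 (mod 23)
9^4 ≡ 6 (mod 23)
9^8 ≡ 13 (mod 23)
9^11 = 9^(8+2+1) ≡ 1 (mod 23).
Result is 1, so (9/23) = 1.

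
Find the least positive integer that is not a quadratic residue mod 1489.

7

(2/1489) = +1, so 2 is a residue.
(3/1489) = +1, so 3 is a residue.
(4/1489) = +1, so 4 is a residue.
(5/1489) = +1, so 5 is a residue.
(6/1489) = +1, so 6 is a residue.
(7/1489) = −1, so 7 is the smallest positive non-residue mod 1489.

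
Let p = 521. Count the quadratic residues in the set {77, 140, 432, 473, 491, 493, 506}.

0

(77/521) = -1 → non-residue.
(140/521) = -1 → non-residue.
(432/521) = -1 → non-residue.
(473/521) = -1 → non-residue.
(491/521) = -1 → non-residue.
(493/521) = -1 → non-residue.
(506/521) = -1 → non-residue.
Total quadratic residues among the 7: 0.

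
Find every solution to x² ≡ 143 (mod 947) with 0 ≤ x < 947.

Since 947 ≡ 3 (mod 4), a square root of 143 is 143^((947+1)/4) = 143^237 mod 947.
Repeated squaring: 143^2≡562, 143^4≡493, 143^8≡617, 143^16≡942, 143^32≡25, 143^64≡625, 143^128≡461 (mod 947).
143^237 = 143^(128+64+32+8+4+1) ≡ 560 (mod 947).
Check: 560² = 313600 ≡ 143 (mod 947). The two roots are 387 and 560.

387, 560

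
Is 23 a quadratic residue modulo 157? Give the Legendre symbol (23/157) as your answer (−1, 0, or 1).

-1

Reciprocity: 23 ≡ 3 and 157 ≡ 1 (mod 4), so (23/157) = +(157/23).
Reduce top mod 23: now compute (19/23).
Reciprocity: 19 ≡ 3 and 23 ≡ 3 (mod 4), so (19/23) = −(23/19).
Reduce top mod 19: now compute (4/19).
Pull out 2^2: since 19 ≡ 3 (mod 8), (2/19) = -1, so (2/19)^2 = +1.
Reached (1/19) = 1. Collecting the sign flips along the way, the symbol is -1.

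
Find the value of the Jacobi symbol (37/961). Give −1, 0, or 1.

Reciprocity: 37 ≡ 1 and 961 ≡ 1 (mod 4), so (37/961) = +(961/37).
Reduce top mod 37: now compute (36/37).
Pull out 2^2: since 37 ≡ 5 (mod 8), (2/37) = -1, so (2/37)^2 = +1.
Reciprocity: 9 ≡ 1 and 37 ≡ 1 (mod 4), so (9/37) = +(37/9).
Reduce top mod 9: now compute (1/9).
Reached (1/9) = 1. Collecting the sign flips along the way, the symbol is +1.

1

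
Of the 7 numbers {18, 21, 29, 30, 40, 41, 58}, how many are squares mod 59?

(18/59) = -1 → non-residue.
(21/59) = +1 → QR.
(29/59) = +1 → QR.
(30/59) = -1 → non-residue.
(40/59) = -1 → non-residue.
(41/59) = +1 → QR.
(58/59) = -1 → non-residue.
Total quadratic residues among the 7: 3.

3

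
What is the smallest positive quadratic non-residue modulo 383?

(2/383) = +1, so 2 is a residue.
(3/383) = +1, so 3 is a residue.
(4/383) = +1, so 4 is a residue.
(5/383) = −1, so 5 is the smallest positive non-residue mod 383.

5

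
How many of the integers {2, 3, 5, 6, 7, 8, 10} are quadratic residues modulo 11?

2

(2/11) = -1 → non-residue.
(3/11) = +1 → QR.
(5/11) = +1 → QR.
(6/11) = -1 → non-residue.
(7/11) = -1 → non-residue.
(8/11) = -1 → non-residue.
(10/11) = -1 → non-residue.
Total quadratic residues among the 7: 2.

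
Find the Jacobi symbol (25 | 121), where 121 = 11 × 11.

Reciprocity: 25 ≡ 1 and 121 ≡ 1 (mod 4), so (25/121) = +(121/25).
Reduce top mod 25: now compute (21/25).
Reciprocity: 21 ≡ 1 and 25 ≡ 1 (mod 4), so (21/25) = +(25/21).
Reduce top mod 21: now compute (4/21).
Pull out 2^2: since 21 ≡ 5 (mod 8), (2/21) = -1, so (2/21)^2 = +1.
Reached (1/21) = 1. Collecting the sign flips along the way, the symbol is +1.

1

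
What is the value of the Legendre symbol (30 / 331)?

1

Pull out 2: since 331 ≡ 3 (mod 8), (2/331) = -1.
Reciprocity: 15 ≡ 3 and 331 ≡ 3 (mod 4), so (15/331) = −(331/15).
Reduce top mod 15: now compute (1/15).
Reached (1/15) = 1. Collecting the sign flips along the way, the symbol is +1.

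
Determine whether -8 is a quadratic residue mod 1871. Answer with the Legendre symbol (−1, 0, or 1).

First reduce: -8 ≡ 1863 (mod 1871).
Reciprocity: 1863 ≡ 3 and 1871 ≡ 3 (mod 4), so (1863/1871) = −(1871/1863).
Reduce top mod 1863: now compute (8/1863).
Pull out 2^3: since 1863 ≡ 7 (mod 8), (2/1863) = +1, so (2/1863)^3 = +1.
Reached (1/1863) = 1. Collecting the sign flips along the way, the symbol is -1.

-1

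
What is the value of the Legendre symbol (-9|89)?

1

First reduce: -9 ≡ 80 (mod 89).
Pull out 2^4: since 89 ≡ 1 (mod 8), (2/89) = +1, so (2/89)^4 = +1.
Reciprocity: 5 ≡ 1 and 89 ≡ 1 (mod 4), so (5/89) = +(89/5).
Reduce top mod 5: now compute (4/5).
Pull out 2^2: since 5 ≡ 5 (mod 8), (2/5) = -1, so (2/5)^2 = +1.
Reached (1/5) = 1. Collecting the sign flips along the way, the symbol is +1.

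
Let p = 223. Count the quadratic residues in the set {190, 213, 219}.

(190/223) = -1 → non-residue.
(213/223) = +1 → QR.
(219/223) = -1 → non-residue.
Total quadratic residues among the 3: 1.

1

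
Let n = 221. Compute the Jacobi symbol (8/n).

Pull out 2^3: since 221 ≡ 5 (mod 8), (2/221) = -1, so (2/221)^3 = -1.
Reached (1/221) = 1. Collecting the sign flips along the way, the symbol is -1.

-1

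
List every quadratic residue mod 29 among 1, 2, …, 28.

Square k = 1,…,14 (k and 29−k give the same square):
1²=1, 2²=4, 3²=9, 4²=16, 5²=25, 6²≡7, 7²≡20, 8²≡6, 9²≡23, 10²≡13, 11²≡5, 12²≡28, 13²≡24, 14²≡22 (mod 29).
So the quadratic residues mod 29 are {1, 4, 5, 6, 7, 9, 13, 16, 20, 22, 23, 24, 25, 28}.

1 4 5 6 7 9 13 16 20 22 23 24 25 28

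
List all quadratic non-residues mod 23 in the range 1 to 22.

5,7,10,11,14,15,17,19,20,21,22

Square k = 1,…,11 (k and 23−k give the same square):
1²=1, 2²=4, 3²=9, 4²=16, 5²≡2, 6²≡13, 7²≡3, 8²≡18, 9²≡12, 10²≡8, 11²≡6 (mod 23).
The residues are {1, 2, 3, 4, 6, 8, 9, 12, 13, 16, 18}; the non-residues are the remaining 11 nonzero classes.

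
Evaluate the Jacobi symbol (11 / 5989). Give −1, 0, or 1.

Reciprocity: 11 ≡ 3 and 5989 ≡ 1 (mod 4), so (11/5989) = +(5989/11).
Reduce top mod 11: now compute (5/11).
Reciprocity: 5 ≡ 1 and 11 ≡ 3 (mod 4), so (5/11) = +(11/5).
Reduce top mod 5: now compute (1/5).
Reached (1/5) = 1. Collecting the sign flips along the way, the symbol is +1.

1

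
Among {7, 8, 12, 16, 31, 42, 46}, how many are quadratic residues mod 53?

(7/53) = +1 → QR.
(8/53) = -1 → non-residue.
(12/53) = -1 → non-residue.
(16/53) = +1 → QR.
(31/53) = -1 → non-residue.
(42/53) = +1 → QR.
(46/53) = +1 → QR.
Total quadratic residues among the 7: 4.

4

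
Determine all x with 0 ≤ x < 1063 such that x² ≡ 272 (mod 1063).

529, 534

Since 1063 ≡ 3 (mod 4), a square root of 272 is 272^((1063+1)/4) = 272^266 mod 1063.
Repeated squaring: 272^2≡637, 272^4≡766, 272^8≡1043, 272^16≡400, 272^32≡550, 272^64≡608, 272^128≡803, 272^256≡631 (mod 1063).
272^266 = 272^(256+8+2) ≡ 529 (mod 1063).
Check: 529² = 279841 ≡ 272 (mod 1063). The two roots are 529 and 534.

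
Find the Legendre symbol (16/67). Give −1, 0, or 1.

1

Euler's criterion: (16/67) ≡ 16^33 (mod 67).
16^2 ≡ 55 (mod 67)
16^4 ≡ 10 (mod 67)
16^8 ≡ 33 (mod 67)
16^16 ≡ 17 (mod 67)
16^32 ≡ 21 (mod 67)
16^33 = 16^(32+1) ≡ 1 (mod 67).
Result is 1, so (16/67) = 1.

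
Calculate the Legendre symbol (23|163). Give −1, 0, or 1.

-1

Euler's criterion: (23/163) ≡ 23^81 (mod 163).
23^2 ≡ 40 (mod 163)
23^4 ≡ 133 (mod 163)
23^8 ≡ 85 (mod 163)
23^16 ≡ 53 (mod 163)
23^32 ≡ 38 (mod 163)
23^64 ≡ 140 (mod 163)
23^81 = 23^(64+16+1) ≡ 162 (mod 163).
Result is 162 ≡ −1, so (23/163) = −1.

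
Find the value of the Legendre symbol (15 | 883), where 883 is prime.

1

Reciprocity: 15 ≡ 3 and 883 ≡ 3 (mod 4), so (15/883) = −(883/15).
Reduce top mod 15: now compute (13/15).
Reciprocity: 13 ≡ 1 and 15 ≡ 3 (mod 4), so (13/15) = +(15/13).
Reduce top mod 13: now compute (2/13).
Pull out 2: since 13 ≡ 5 (mod 8), (2/13) = -1.
Reached (1/13) = 1. Collecting the sign flips along the way, the symbol is +1.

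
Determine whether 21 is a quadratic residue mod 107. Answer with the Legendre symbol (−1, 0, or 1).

Euler's criterion: (21/107) ≡ 21^53 (mod 107).
21^2 ≡ 13 (mod 107)
21^4 ≡ 62 (mod 107)
21^8 ≡ 99 (mod 107)
21^16 ≡ 64 (mod 107)
21^32 ≡ 30 (mod 107)
21^53 = 21^(32+16+4+1) ≡ 106 (mod 107).
Result is 106 ≡ −1, so (21/107) = −1.

-1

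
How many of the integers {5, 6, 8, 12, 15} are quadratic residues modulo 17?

2

(5/17) = -1 → non-residue.
(6/17) = -1 → non-residue.
(8/17) = +1 → QR.
(12/17) = -1 → non-residue.
(15/17) = +1 → QR.
Total quadratic residues among the 5: 2.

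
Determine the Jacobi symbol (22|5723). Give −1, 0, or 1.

Pull out 2: since 5723 ≡ 3 (mod 8), (2/5723) = -1.
Reciprocity: 11 ≡ 3 and 5723 ≡ 3 (mod 4), so (11/5723) = −(5723/11).
Reduce top mod 11: now compute (3/11).
Reciprocity: 3 ≡ 3 and 11 ≡ 3 (mod 4), so (3/11) = −(11/3).
Reduce top mod 3: now compute (2/3).
Pull out 2: since 3 ≡ 3 (mod 8), (2/3) = -1.
Reached (1/3) = 1. Collecting the sign flips along the way, the symbol is +1.

1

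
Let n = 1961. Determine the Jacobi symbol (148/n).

0

Pull out 2^2: since 1961 ≡ 1 (mod 8), (2/1961) = +1, so (2/1961)^2 = +1.
Reciprocity: 37 ≡ 1 and 1961 ≡ 1 (mod 4), so (37/1961) = +(1961/37).
Reduce top mod 37: now compute (0/37).
Top reduces to 0: gcd > 1, so the symbol is 0.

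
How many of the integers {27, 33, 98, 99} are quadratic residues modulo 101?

1

(27/101) = -1 → non-residue.
(33/101) = +1 → QR.
(98/101) = -1 → non-residue.
(99/101) = -1 → non-residue.
Total quadratic residues among the 4: 1.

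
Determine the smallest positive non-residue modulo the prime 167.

(2/167) = +1, so 2 is a residue.
(3/167) = +1, so 3 is a residue.
(4/167) = +1, so 4 is a residue.
(5/167) = −1, so 5 is the smallest positive non-residue mod 167.

5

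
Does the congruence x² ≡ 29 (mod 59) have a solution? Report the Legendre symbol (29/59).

1

Reciprocity: 29 ≡ 1 and 59 ≡ 3 (mod 4), so (29/59) = +(59/29).
Reduce top mod 29: now compute (1/29).
Reached (1/29) = 1. Collecting the sign flips along the way, the symbol is +1.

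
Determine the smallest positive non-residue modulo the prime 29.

(2/29) = −1, so 2 is the smallest positive non-residue mod 29.

2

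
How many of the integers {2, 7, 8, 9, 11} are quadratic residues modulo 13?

(2/13) = -1 → non-residue.
(7/13) = -1 → non-residue.
(8/13) = -1 → non-residue.
(9/13) = +1 → QR.
(11/13) = -1 → non-residue.
Total quadratic residues among the 5: 1.

1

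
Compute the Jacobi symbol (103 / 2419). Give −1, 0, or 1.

-1

Reciprocity: 103 ≡ 3 and 2419 ≡ 3 (mod 4), so (103/2419) = −(2419/103).
Reduce top mod 103: now compute (50/103).
Pull out 2: since 103 ≡ 7 (mod 8), (2/103) = +1.
Reciprocity: 25 ≡ 1 and 103 ≡ 3 (mod 4), so (25/103) = +(103/25).
Reduce top mod 25: now compute (3/25).
Reciprocity: 3 ≡ 3 and 25 ≡ 1 (mod 4), so (3/25) = +(25/3).
Reduce top mod 3: now compute (1/3).
Reached (1/3) = 1. Collecting the sign flips along the way, the symbol is -1.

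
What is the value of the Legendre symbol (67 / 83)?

Reciprocity: 67 ≡ 3 and 83 ≡ 3 (mod 4), so (67/83) = −(83/67).
Reduce top mod 67: now compute (16/67).
Pull out 2^4: since 67 ≡ 3 (mod 8), (2/67) = -1, so (2/67)^4 = +1.
Reached (1/67) = 1. Collecting the sign flips along the way, the symbol is -1.

-1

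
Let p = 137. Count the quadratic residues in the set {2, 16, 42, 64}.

(2/137) = +1 → QR.
(16/137) = +1 → QR.
(42/137) = -1 → non-residue.
(64/137) = +1 → QR.
Total quadratic residues among the 4: 3.

3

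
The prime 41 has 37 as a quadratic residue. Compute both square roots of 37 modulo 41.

18, 23

41 ≡ 1 (mod 4), so we find a root by search.
Trying successive values, 18² = 324 ≡ 37 (mod 41). The other root is 41 − 18 = 23.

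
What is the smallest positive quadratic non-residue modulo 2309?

2

(2/2309) = −1, so 2 is the smallest positive non-residue mod 2309.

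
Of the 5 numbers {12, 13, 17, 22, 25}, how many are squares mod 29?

3

(12/29) = -1 → non-residue.
(13/29) = +1 → QR.
(17/29) = -1 → non-residue.
(22/29) = +1 → QR.
(25/29) = +1 → QR.
Total quadratic residues among the 5: 3.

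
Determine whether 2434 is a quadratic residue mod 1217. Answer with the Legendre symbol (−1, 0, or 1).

First reduce: 2434 ≡ 0 (mod 1217).
Top reduces to 0: gcd > 1, so the symbol is 0.

0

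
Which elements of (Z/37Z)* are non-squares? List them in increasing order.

Square k = 1,…,18 (k and 37−k give the same square):
1²=1, 2²=4, 3²=9, 4²=16, 5²=25, 6²=36, 7²≡12, 8²≡27, 9²≡7, 10²≡26, 11²≡10, 12²≡33, 13²≡21, 14²≡11, 15²≡3, 16²≡34, 17²≡30, 18²≡28 (mod 37).
The residues are {1, 3, 4, 7, 9, 10, 11, 12, 16, 21, 25, 26, 27, 28, 30, 33, 34, 36}; the non-residues are the remaining 18 nonzero classes.

2 5 6 8 13 14 15 17 18 19 20 22 23 24 29 31 32 35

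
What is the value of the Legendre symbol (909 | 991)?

1

Euler's criterion: (909/991) ≡ 909^495 (mod 991).
909^2 ≡ 778 (mod 991)
909^4 ≡ 774 (mod 991)
909^8 ≡ 512 (mod 991)
909^16 ≡ 520 (mod 991)
909^32 ≡ 848 (mod 991)
909^64 ≡ 629 (mod 991)
909^128 ≡ 232 (mod 991)
909^256 ≡ 310 (mod 991)
909^495 = 909^(256+128+64+32+8+4+2+1) ≡ 1 (mod 991).
Result is 1, so (909/991) = 1.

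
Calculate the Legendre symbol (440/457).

Pull out 2^3: since 457 ≡ 1 (mod 8), (2/457) = +1, so (2/457)^3 = +1.
Reciprocity: 55 ≡ 3 and 457 ≡ 1 (mod 4), so (55/457) = +(457/55).
Reduce top mod 55: now compute (17/55).
Reciprocity: 17 ≡ 1 and 55 ≡ 3 (mod 4), so (17/55) = +(55/17).
Reduce top mod 17: now compute (4/17).
Pull out 2^2: since 17 ≡ 1 (mod 8), (2/17) = +1, so (2/17)^2 = +1.
Reached (1/17) = 1. Collecting the sign flips along the way, the symbol is +1.

1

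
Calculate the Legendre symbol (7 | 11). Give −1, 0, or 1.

Reciprocity: 7 ≡ 3 and 11 ≡ 3 (mod 4), so (7/11) = −(11/7).
Reduce top mod 7: now compute (4/7).
Pull out 2^2: since 7 ≡ 7 (mod 8), (2/7) = +1, so (2/7)^2 = +1.
Reached (1/7) = 1. Collecting the sign flips along the way, the symbol is -1.

-1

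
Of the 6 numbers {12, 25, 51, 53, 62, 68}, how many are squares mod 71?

2

(12/71) = +1 → QR.
(25/71) = +1 → QR.
(51/71) = -1 → non-residue.
(53/71) = -1 → non-residue.
(62/71) = -1 → non-residue.
(68/71) = -1 → non-residue.
Total quadratic residues among the 6: 2.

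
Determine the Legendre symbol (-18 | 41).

First reduce: -18 ≡ 23 (mod 41).
Reciprocity: 23 ≡ 3 and 41 ≡ 1 (mod 4), so (23/41) = +(41/23).
Reduce top mod 23: now compute (18/23).
Pull out 2: since 23 ≡ 7 (mod 8), (2/23) = +1.
Reciprocity: 9 ≡ 1 and 23 ≡ 3 (mod 4), so (9/23) = +(23/9).
Reduce top mod 9: now compute (5/9).
Reciprocity: 5 ≡ 1 and 9 ≡ 1 (mod 4), so (5/9) = +(9/5).
Reduce top mod 5: now compute (4/5).
Pull out 2^2: since 5 ≡ 5 (mod 8), (2/5) = -1, so (2/5)^2 = +1.
Reached (1/5) = 1. Collecting the sign flips along the way, the symbol is +1.

1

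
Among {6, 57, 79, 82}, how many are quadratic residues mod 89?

(6/89) = -1 → non-residue.
(57/89) = +1 → QR.
(79/89) = +1 → QR.
(82/89) = -1 → non-residue.
Total quadratic residues among the 4: 2.

2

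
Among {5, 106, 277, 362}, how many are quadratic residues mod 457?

(5/457) = -1 → non-residue.
(106/457) = -1 → non-residue.
(277/457) = -1 → non-residue.
(362/457) = -1 → non-residue.
Total quadratic residues among the 4: 0.

0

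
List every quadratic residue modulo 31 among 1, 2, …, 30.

Square k = 1,…,15 (k and 31−k give the same square):
1²=1, 2²=4, 3²=9, 4²=16, 5²=25, 6²≡5, 7²≡18, 8²≡2, 9²≡19, 10²≡7, 11²≡28, 12²≡20, 13²≡14, 14²≡10, 15²≡8 (mod 31).
So the quadratic residues mod 31 are {1, 2, 4, 5, 7, 8, 9, 10, 14, 16, 18, 19, 20, 25, 28}.

1 2 4 5 7 8 9 10 14 16 18 19 20 25 28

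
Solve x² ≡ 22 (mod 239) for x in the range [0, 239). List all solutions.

71, 168

Since 239 ≡ 3 (mod 4), a square root of 22 is 22^((239+1)/4) = 22^60 mod 239.
Repeated squaring: 22^2≡6, 22^4≡36, 22^8≡101, 22^16≡163, 22^32≡40 (mod 239).
22^60 = 22^(32+16+8+4) ≡ 71 (mod 239).
Check: 71² = 5041 ≡ 22 (mod 239). The two roots are 71 and 168.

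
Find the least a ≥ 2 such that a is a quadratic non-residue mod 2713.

5

(2/2713) = +1, so 2 is a residue.
(3/2713) = +1, so 3 is a residue.
(4/2713) = +1, so 4 is a residue.
(5/2713) = −1, so 5 is the smallest positive non-residue mod 2713.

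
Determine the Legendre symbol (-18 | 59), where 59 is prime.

1

First reduce: -18 ≡ 41 (mod 59).
Reciprocity: 41 ≡ 1 and 59 ≡ 3 (mod 4), so (41/59) = +(59/41).
Reduce top mod 41: now compute (18/41).
Pull out 2: since 41 ≡ 1 (mod 8), (2/41) = +1.
Reciprocity: 9 ≡ 1 and 41 ≡ 1 (mod 4), so (9/41) = +(41/9).
Reduce top mod 9: now compute (5/9).
Reciprocity: 5 ≡ 1 and 9 ≡ 1 (mod 4), so (5/9) = +(9/5).
Reduce top mod 5: now compute (4/5).
Pull out 2^2: since 5 ≡ 5 (mod 8), (2/5) = -1, so (2/5)^2 = +1.
Reached (1/5) = 1. Collecting the sign flips along the way, the symbol is +1.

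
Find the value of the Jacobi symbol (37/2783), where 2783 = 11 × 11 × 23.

-1

Reciprocity: 37 ≡ 1 and 2783 ≡ 3 (mod 4), so (37/2783) = +(2783/37).
Reduce top mod 37: now compute (8/37).
Pull out 2^3: since 37 ≡ 5 (mod 8), (2/37) = -1, so (2/37)^3 = -1.
Reached (1/37) = 1. Collecting the sign flips along the way, the symbol is -1.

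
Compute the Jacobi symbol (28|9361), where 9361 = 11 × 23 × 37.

1

Pull out 2^2: since 9361 ≡ 1 (mod 8), (2/9361) = +1, so (2/9361)^2 = +1.
Reciprocity: 7 ≡ 3 and 9361 ≡ 1 (mod 4), so (7/9361) = +(9361/7).
Reduce top mod 7: now compute (2/7).
Pull out 2: since 7 ≡ 7 (mod 8), (2/7) = +1.
Reached (1/7) = 1. Collecting the sign flips along the way, the symbol is +1.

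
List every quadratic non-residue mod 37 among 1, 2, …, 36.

2,5,6,8,13,14,15,17,18,19,20,22,23,24,29,31,32,35

Square k = 1,…,18 (k and 37−k give the same square):
1²=1, 2²=4, 3²=9, 4²=16, 5²=25, 6²=36, 7²≡12, 8²≡27, 9²≡7, 10²≡26, 11²≡10, 12²≡33, 13²≡21, 14²≡11, 15²≡3, 16²≡34, 17²≡30, 18²≡28 (mod 37).
The residues are {1, 3, 4, 7, 9, 10, 11, 12, 16, 21, 25, 26, 27, 28, 30, 33, 34, 36}; the non-residues are the remaining 18 nonzero classes.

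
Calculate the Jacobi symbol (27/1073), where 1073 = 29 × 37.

-1

Reciprocity: 27 ≡ 3 and 1073 ≡ 1 (mod 4), so (27/1073) = +(1073/27).
Reduce top mod 27: now compute (20/27).
Pull out 2^2: since 27 ≡ 3 (mod 8), (2/27) = -1, so (2/27)^2 = +1.
Reciprocity: 5 ≡ 1 and 27 ≡ 3 (mod 4), so (5/27) = +(27/5).
Reduce top mod 5: now compute (2/5).
Pull out 2: since 5 ≡ 5 (mod 8), (2/5) = -1.
Reached (1/5) = 1. Collecting the sign flips along the way, the symbol is -1.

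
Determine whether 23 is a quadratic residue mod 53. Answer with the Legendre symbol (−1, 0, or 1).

Euler's criterion: (23/53) ≡ 23^26 (mod 53).
23^2 ≡ 52 (mod 53)
23^4 ≡ 1 (mod 53)
23^8 ≡ 1 (mod 53)
23^16 ≡ 1 (mod 53)
23^26 = 23^(16+8+2) ≡ 52 (mod 53).
Result is 52 ≡ −1, so (23/53) = −1.

-1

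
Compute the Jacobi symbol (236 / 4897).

Pull out 2^2: since 4897 ≡ 1 (mod 8), (2/4897) = +1, so (2/4897)^2 = +1.
Reciprocity: 59 ≡ 3 and 4897 ≡ 1 (mod 4), so (59/4897) = +(4897/59).
Reduce top mod 59: now compute (0/59).
Top reduces to 0: gcd > 1, so the symbol is 0.

0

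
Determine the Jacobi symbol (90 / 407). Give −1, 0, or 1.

-1

Pull out 2: since 407 ≡ 7 (mod 8), (2/407) = +1.
Reciprocity: 45 ≡ 1 and 407 ≡ 3 (mod 4), so (45/407) = +(407/45).
Reduce top mod 45: now compute (2/45).
Pull out 2: since 45 ≡ 5 (mod 8), (2/45) = -1.
Reached (1/45) = 1. Collecting the sign flips along the way, the symbol is -1.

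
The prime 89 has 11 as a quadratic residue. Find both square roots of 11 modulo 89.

89 ≡ 1 (mod 4), so we find a root by search.
Trying successive values, 10² = 100 ≡ 11 (mod 89). The other root is 89 − 10 = 79.

10, 79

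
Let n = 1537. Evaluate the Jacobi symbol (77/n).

Reciprocity: 77 ≡ 1 and 1537 ≡ 1 (mod 4), so (77/1537) = +(1537/77).
Reduce top mod 77: now compute (74/77).
Pull out 2: since 77 ≡ 5 (mod 8), (2/77) = -1.
Reciprocity: 37 ≡ 1 and 77 ≡ 1 (mod 4), so (37/77) = +(77/37).
Reduce top mod 37: now compute (3/37).
Reciprocity: 3 ≡ 3 and 37 ≡ 1 (mod 4), so (3/37) = +(37/3).
Reduce top mod 3: now compute (1/3).
Reached (1/3) = 1. Collecting the sign flips along the way, the symbol is -1.

-1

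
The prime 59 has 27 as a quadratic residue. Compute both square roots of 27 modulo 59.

Since 59 ≡ 3 (mod 4), a square root of 27 is 27^((59+1)/4) = 27^15 mod 59.
Repeated squaring: 27^2≡21, 27^4≡28, 27^8≡17 (mod 59).
27^15 = 27^(8+4+2+1) ≡ 26 (mod 59).
Check: 26² = 676 ≡ 27 (mod 59). The two roots are 26 and 33.

26, 33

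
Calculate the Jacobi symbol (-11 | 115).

1

First reduce: -11 ≡ 104 (mod 115).
Pull out 2^3: since 115 ≡ 3 (mod 8), (2/115) = -1, so (2/115)^3 = -1.
Reciprocity: 13 ≡ 1 and 115 ≡ 3 (mod 4), so (13/115) = +(115/13).
Reduce top mod 13: now compute (11/13).
Reciprocity: 11 ≡ 3 and 13 ≡ 1 (mod 4), so (11/13) = +(13/11).
Reduce top mod 11: now compute (2/11).
Pull out 2: since 11 ≡ 3 (mod 8), (2/11) = -1.
Reached (1/11) = 1. Collecting the sign flips along the way, the symbol is +1.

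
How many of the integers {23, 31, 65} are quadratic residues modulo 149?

(23/149) = -1 → non-residue.
(31/149) = +1 → QR.
(65/149) = -1 → non-residue.
Total quadratic residues among the 3: 1.

1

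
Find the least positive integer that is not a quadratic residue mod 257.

3

(2/257) = +1, so 2 is a residue.
(3/257) = −1, so 3 is the smallest positive non-residue mod 257.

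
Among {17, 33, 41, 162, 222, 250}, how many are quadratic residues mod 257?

3

(17/257) = +1 → QR.
(33/257) = -1 → non-residue.
(41/257) = -1 → non-residue.
(162/257) = +1 → QR.
(222/257) = +1 → QR.
(250/257) = -1 → non-residue.
Total quadratic residues among the 6: 3.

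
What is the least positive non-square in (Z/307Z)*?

(2/307) = −1, so 2 is the smallest positive non-residue mod 307.

2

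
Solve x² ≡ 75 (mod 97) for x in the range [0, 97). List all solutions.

47, 50

97 ≡ 1 (mod 4), so we find a root by search.
Trying successive values, 47² = 2209 ≡ 75 (mod 97). The other root is 97 − 47 = 50.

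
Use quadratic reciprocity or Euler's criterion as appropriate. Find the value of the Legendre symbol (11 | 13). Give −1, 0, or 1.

-1

Reciprocity: 11 ≡ 3 and 13 ≡ 1 (mod 4), so (11/13) = +(13/11).
Reduce top mod 11: now compute (2/11).
Pull out 2: since 11 ≡ 3 (mod 8), (2/11) = -1.
Reached (1/11) = 1. Collecting the sign flips along the way, the symbol is -1.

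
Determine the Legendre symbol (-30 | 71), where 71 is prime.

Euler's criterion: (-30/71) ≡ 41^35 (mod 71).
41^2 ≡ 48 (mod 71)
41^4 ≡ 32 (mod 71)
41^8 ≡ 30 (mod 71)
41^16 ≡ 48 (mod 71)
41^32 ≡ 32 (mod 71)
41^35 = 41^(32+2+1) ≡ 70 (mod 71).
Result is 70 ≡ −1, so (-30/71) = −1.

-1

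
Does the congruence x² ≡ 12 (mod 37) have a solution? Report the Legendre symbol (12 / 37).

Euler's criterion: (12/37) ≡ 12^18 (mod 37).
12^2 ≡ 33 (mod 37)
12^4 ≡ 16 (mod 37)
12^8 ≡ 34 (mod 37)
12^16 ≡ 9 (mod 37)
12^18 = 12^(16+2) ≡ 1 (mod 37).
Result is 1, so (12/37) = 1.

1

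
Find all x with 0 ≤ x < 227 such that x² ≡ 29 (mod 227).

16, 211

Since 227 ≡ 3 (mod 4), a square root of 29 is 29^((227+1)/4) = 29^57 mod 227.
Repeated squaring: 29^2≡160, 29^4≡176, 29^8≡104, 29^16≡147, 29^32≡44 (mod 227).
29^57 = 29^(32+16+8+1) ≡ 16 (mod 227).
Check: 16² = 256 ≡ 29 (mod 227). The two roots are 16 and 211.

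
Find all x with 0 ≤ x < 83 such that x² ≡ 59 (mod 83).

Since 83 ≡ 3 (mod 4), a square root of 59 is 59^((83+1)/4) = 59^21 mod 83.
Repeated squaring: 59^2≡78, 59^4≡25, 59^8≡44, 59^16≡27 (mod 83).
59^21 = 59^(16+4+1) ≡ 68 (mod 83).
Check: 68² = 4624 ≡ 59 (mod 83). The two roots are 15 and 68.

15, 68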